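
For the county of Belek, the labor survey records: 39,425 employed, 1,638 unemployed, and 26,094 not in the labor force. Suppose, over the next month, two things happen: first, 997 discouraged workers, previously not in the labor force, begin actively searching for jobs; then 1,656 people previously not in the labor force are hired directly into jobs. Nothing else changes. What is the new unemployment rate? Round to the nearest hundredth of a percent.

Initially, labor force = 39,425 + 1,638 = 41,063, so u = 1,638/41,063 = 3.99%.
After the first change, unemployed and labor force both rise by 997 → E = 39,425, U = 2,635, labor force = 42,060.
After the second change, employed and labor force both rise by 1,656; unemployed unchanged → E = 41,081, U = 2,635, labor force = 43,716.
New unemployment rate = 2,635 / 43,716 = 6.03%.

New unemployment rate ≈ 6.03%.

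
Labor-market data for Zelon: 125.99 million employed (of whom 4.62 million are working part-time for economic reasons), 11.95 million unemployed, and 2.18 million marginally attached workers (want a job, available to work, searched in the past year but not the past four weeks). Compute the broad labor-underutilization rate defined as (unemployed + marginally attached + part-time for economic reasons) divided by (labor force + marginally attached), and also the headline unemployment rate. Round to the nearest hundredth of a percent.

Labor force = 125.99 + 11.95 = 137.94 million.
Numerator = 11.95 + 2.18 + 4.62 = 18.75 million.
Denominator = 137.94 + 2.18 = 140.12 million.
Broad rate = 18.75 / 140.12 = 13.38%.
Headline unemployment rate = 11.95 / 137.94 = 8.66%.

Broad underutilization rate ≈ 13.38%; headline unemployment rate ≈ 8.66%.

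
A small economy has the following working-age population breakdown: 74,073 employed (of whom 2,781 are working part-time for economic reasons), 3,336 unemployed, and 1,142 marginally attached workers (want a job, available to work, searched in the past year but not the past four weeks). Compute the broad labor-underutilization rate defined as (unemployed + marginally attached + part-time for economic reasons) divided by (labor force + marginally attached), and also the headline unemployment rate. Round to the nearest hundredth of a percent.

Broad underutilization rate ≈ 9.24%; headline unemployment rate ≈ 4.31%.

Labor force = 74,073 + 3,336 = 77,409.
Numerator = 3,336 + 1,142 + 2,781 = 7,259.
Denominator = 77,409 + 1,142 = 78,551.
Broad rate = 7,259 / 78,551 = 9.24%.
Headline unemployment rate = 3,336 / 77,409 = 4.31%.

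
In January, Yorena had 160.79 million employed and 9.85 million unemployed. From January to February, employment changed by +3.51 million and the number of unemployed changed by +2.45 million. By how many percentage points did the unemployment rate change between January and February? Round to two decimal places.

January: labor force = 160.79 + 9.85 = 170.64; u = 9.85/170.64 = 5.77%.
February: labor force = 164.30 + 12.30 = 176.60; u = 12.30/176.60 = 6.96%.
Change = 6.96% − 5.77% = +1.19 pp.

The unemployment rate changed by +1.19 percentage points.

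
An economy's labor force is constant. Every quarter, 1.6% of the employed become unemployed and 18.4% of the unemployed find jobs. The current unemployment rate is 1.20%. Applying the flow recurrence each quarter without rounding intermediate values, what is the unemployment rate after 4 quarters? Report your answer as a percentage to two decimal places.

With a fixed labor force, u_{t+1} = u_t + s·(1−u_t) − f·u_t = u_t·(1−s−f) + s.
Here 1−s−f = 0.800 and s = 0.016.
u_1 = 0.012000 × 0.800 + 0.016 = 0.025600.
u_2 = 0.025600 × 0.800 + 0.016 = 0.036480.
u_3 = 0.036480 × 0.800 + 0.016 = 0.045184.
u_4 = 0.045184 × 0.800 + 0.016 = 0.052147.

Unemployment rate after four quarters ≈ 5.21%.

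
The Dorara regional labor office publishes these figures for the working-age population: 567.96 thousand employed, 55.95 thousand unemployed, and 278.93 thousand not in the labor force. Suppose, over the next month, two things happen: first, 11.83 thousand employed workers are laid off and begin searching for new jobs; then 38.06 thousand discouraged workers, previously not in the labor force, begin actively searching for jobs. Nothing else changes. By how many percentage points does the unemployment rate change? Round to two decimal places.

Initially, labor force = 567.96 + 55.95 = 623.91 thousand, so u = 55.95/623.91 = 8.97%.
After the first change, employed falls and unemployed rises by 11.83; labor force unchanged → E = 556.13, U = 67.78, labor force = 623.91 thousand.
After the second change, unemployed and labor force both rise by 38.06 → E = 556.13, U = 105.84, labor force = 661.97 thousand.
New unemployment rate = 105.84 / 661.97 = 15.99%.
Change = 15.99% − 8.97% = +7.02 percentage points.

The unemployment rate changes by +7.02 percentage points.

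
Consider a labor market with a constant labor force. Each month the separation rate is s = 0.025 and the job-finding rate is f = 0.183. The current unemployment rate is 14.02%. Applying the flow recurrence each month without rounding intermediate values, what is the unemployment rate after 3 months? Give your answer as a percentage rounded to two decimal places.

With a fixed labor force, u_{t+1} = u_t + s·(1−u_t) − f·u_t = u_t·(1−s−f) + s.
Here 1−s−f = 0.792 and s = 0.025.
u_1 = 0.140200 × 0.792 + 0.025 = 0.136038.
u_2 = 0.136038 × 0.792 + 0.025 = 0.132742.
u_3 = 0.132742 × 0.792 + 0.025 = 0.130132.

Unemployment rate after three months ≈ 13.01%.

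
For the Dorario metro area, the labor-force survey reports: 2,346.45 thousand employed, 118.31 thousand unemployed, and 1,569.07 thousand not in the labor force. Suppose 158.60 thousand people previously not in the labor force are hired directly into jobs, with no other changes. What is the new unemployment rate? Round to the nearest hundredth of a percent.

New unemployment rate ≈ 4.51%.

Initially, labor force = 2,346.45 + 118.31 = 2,464.76 thousand, so u = 118.31/2,464.76 = 4.80%.
After the change, employed and labor force both rise by 158.60; unemployed unchanged → E = 2,505.05, U = 118.31, labor force = 2,623.36 thousand.
New unemployment rate = 118.31 / 2,623.36 = 4.51%.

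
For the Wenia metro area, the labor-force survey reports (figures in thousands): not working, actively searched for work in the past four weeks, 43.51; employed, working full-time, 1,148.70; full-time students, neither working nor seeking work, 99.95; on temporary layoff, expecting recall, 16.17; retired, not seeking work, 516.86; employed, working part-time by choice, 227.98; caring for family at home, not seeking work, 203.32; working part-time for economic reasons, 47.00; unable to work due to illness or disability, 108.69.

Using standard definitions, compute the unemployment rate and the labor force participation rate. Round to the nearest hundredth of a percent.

Employed = 1,148.70 + 227.98 + 47.00 = 1,423.68 thousand (anyone who worked, including part-time for economic reasons, counts as employed).
Unemployed = 43.51 + 16.17 = 59.68 thousand (jobless and actively searching, or on temporary layoff).
Labor force = 1,423.68 + 59.68 = 1,483.36 thousand.
Not in labor force = 99.95 + 516.86 + 203.32 + 108.69 = 928.82 thousand (those not working and not actively searching are outside the labor force).
Civilian working-age population = 1,483.36 + 928.82 = 2,412.18 thousand.
Unemployment rate = 59.68 / 1,483.36 = 4.02%.
Labor force participation rate = 1,483.36 / 2,412.18 = 61.49%.

Unemployment rate ≈ 4.02%; labor force participation rate ≈ 61.49%.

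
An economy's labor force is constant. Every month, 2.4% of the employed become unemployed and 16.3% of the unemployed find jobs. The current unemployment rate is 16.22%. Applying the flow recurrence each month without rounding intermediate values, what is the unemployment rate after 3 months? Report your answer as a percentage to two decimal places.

Unemployment rate after three months ≈ 14.65%.

With a fixed labor force, u_{t+1} = u_t + s·(1−u_t) − f·u_t = u_t·(1−s−f) + s.
Here 1−s−f = 0.813 and s = 0.024.
u_1 = 0.162200 × 0.813 + 0.024 = 0.155869.
u_2 = 0.155869 × 0.813 + 0.024 = 0.150721.
u_3 = 0.150721 × 0.813 + 0.024 = 0.146536.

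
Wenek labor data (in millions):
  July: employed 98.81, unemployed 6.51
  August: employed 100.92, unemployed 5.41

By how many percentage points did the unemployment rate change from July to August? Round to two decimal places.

July: labor force = 98.81 + 6.51 = 105.32; u = 6.51/105.32 = 6.18%.
August: labor force = 100.92 + 5.41 = 106.33; u = 5.41/106.33 = 5.09%.
Change = 5.09% − 6.18% = −1.09 pp.

The unemployment rate changed by −1.09 percentage points.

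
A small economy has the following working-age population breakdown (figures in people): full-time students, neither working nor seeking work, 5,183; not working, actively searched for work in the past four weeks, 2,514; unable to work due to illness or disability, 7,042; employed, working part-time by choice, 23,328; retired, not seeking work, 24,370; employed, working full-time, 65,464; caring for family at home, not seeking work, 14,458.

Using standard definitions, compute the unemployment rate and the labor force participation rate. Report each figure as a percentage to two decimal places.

Unemployment rate ≈ 2.75%; labor force participation rate ≈ 64.14%.

Employed = 23,328 + 65,464 = 88,792.
Unemployed = 2,514.
Labor force = 88,792 + 2,514 = 91,306.
Not in labor force = 5,183 + 7,042 + 24,370 + 14,458 = 51,053 (those not working and not actively searching are outside the labor force).
Civilian working-age population = 91,306 + 51,053 = 142,359.
Unemployment rate = 2,514 / 91,306 = 2.75%.
Labor force participation rate = 91,306 / 142,359 = 64.14%.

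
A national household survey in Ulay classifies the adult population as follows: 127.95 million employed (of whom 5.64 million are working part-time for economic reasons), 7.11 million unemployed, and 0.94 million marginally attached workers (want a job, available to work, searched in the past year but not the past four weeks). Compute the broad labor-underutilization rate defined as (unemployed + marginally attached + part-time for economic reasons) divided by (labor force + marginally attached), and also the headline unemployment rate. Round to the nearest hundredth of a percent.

Broad underutilization rate ≈ 10.07%; headline unemployment rate ≈ 5.26%.

Labor force = 127.95 + 7.11 = 135.06 million.
Numerator = 7.11 + 0.94 + 5.64 = 13.69 million.
Denominator = 135.06 + 0.94 = 136.00 million.
Broad rate = 13.69 / 136.00 = 10.07%.
Headline unemployment rate = 7.11 / 135.06 = 5.26%.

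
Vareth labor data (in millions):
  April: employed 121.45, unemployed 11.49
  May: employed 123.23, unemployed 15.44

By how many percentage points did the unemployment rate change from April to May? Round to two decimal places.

The unemployment rate changed by +2.49 percentage points.

April: labor force = 121.45 + 11.49 = 132.94; u = 11.49/132.94 = 8.64%.
May: labor force = 123.23 + 15.44 = 138.67; u = 15.44/138.67 = 11.13%.
Change = 11.13% − 8.64% = +2.49 pp.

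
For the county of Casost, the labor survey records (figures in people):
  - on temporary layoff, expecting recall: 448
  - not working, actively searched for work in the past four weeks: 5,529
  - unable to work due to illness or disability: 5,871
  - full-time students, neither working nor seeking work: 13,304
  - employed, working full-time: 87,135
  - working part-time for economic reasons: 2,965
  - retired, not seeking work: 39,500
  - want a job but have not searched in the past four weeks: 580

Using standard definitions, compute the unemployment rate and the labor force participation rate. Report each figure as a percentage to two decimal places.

Employed = 87,135 + 2,965 = 90,100 (anyone who worked, including part-time for economic reasons, counts as employed).
Unemployed = 448 + 5,529 = 5,977 (jobless and actively searching, or on temporary layoff).
Labor force = 90,100 + 5,977 = 96,077.
Not in labor force = 5,871 + 13,304 + 39,500 + 580 = 59,255 (those not working and not actively searching are outside the labor force — including those who want a job but have given up searching).
Civilian working-age population = 96,077 + 59,255 = 155,332.
Unemployment rate = 5,977 / 96,077 = 6.22%.
Labor force participation rate = 96,077 / 155,332 = 61.85%.

Unemployment rate ≈ 6.22%; labor force participation rate ≈ 61.85%.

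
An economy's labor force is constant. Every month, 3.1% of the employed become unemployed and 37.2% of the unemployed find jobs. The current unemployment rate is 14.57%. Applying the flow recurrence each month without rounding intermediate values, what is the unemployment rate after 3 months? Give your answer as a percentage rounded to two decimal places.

Unemployment rate after three months ≈ 9.16%.

With a fixed labor force, u_{t+1} = u_t + s·(1−u_t) − f·u_t = u_t·(1−s−f) + s.
Here 1−s−f = 0.597 and s = 0.031.
u_1 = 0.145700 × 0.597 + 0.031 = 0.117983.
u_2 = 0.117983 × 0.597 + 0.031 = 0.101436.
u_3 = 0.101436 × 0.597 + 0.031 = 0.091557.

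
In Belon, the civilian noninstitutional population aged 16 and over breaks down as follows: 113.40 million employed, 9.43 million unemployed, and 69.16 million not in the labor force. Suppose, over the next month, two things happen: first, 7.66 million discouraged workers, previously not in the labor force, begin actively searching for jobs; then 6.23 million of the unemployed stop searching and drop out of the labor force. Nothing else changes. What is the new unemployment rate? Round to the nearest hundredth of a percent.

New unemployment rate ≈ 8.74%.

Initially, labor force = 113.40 + 9.43 = 122.83 million, so u = 9.43/122.83 = 7.68%.
After the first change, unemployed and labor force both rise by 7.66 → E = 113.40, U = 17.09, labor force = 130.49 million.
After the second change, unemployed and labor force both fall by 6.23 → E = 113.40, U = 10.86, labor force = 124.26 million.
New unemployment rate = 10.86 / 124.26 = 8.74%.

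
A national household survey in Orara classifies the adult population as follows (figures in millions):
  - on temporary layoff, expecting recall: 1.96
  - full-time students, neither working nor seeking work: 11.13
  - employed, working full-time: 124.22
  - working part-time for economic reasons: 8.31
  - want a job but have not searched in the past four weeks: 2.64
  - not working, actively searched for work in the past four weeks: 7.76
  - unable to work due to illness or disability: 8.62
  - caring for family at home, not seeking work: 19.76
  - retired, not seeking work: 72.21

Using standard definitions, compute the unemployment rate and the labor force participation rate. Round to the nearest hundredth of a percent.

Unemployment rate ≈ 6.83%; labor force participation rate ≈ 55.43%.

Employed = 124.22 + 8.31 = 132.53 million (anyone who worked, including part-time for economic reasons, counts as employed).
Unemployed = 1.96 + 7.76 = 9.72 million (jobless and actively searching, or on temporary layoff).
Labor force = 132.53 + 9.72 = 142.25 million.
Not in labor force = 11.13 + 2.64 + 8.62 + 19.76 + 72.21 = 114.36 million (those not working and not actively searching are outside the labor force — including those who want a job but have given up searching).
Civilian working-age population = 142.25 + 114.36 = 256.61 million.
Unemployment rate = 9.72 / 142.25 = 6.83%.
Labor force participation rate = 142.25 / 256.61 = 55.43%.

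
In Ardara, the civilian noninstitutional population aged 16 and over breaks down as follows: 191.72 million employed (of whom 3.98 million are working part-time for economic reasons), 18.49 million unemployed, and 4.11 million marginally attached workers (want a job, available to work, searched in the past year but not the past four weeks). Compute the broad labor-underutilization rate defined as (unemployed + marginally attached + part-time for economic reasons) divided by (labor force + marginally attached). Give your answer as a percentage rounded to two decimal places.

Broad underutilization rate ≈ 12.40%.

Labor force = 191.72 + 18.49 = 210.21 million.
Numerator = 18.49 + 4.11 + 3.98 = 26.58 million.
Denominator = 210.21 + 4.11 = 214.32 million.
Broad rate = 26.58 / 214.32 = 12.40%.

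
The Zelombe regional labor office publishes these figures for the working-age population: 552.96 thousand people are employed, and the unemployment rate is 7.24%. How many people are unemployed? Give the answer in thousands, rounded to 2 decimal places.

About 43.16 thousand are unemployed.

Let U be the number unemployed. The labor force is E + U, and U/(E+U) = 0.0724.
So U = 0.0724 × 552.96 / (1 − 0.0724) = 40.0343 / 0.9276 ≈ 43.16 thousand.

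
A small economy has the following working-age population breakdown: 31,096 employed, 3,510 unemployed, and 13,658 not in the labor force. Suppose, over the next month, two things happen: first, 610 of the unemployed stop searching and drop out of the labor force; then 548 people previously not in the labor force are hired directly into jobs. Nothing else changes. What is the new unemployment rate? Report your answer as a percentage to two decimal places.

New unemployment rate ≈ 8.40%.

Initially, labor force = 31,096 + 3,510 = 34,606, so u = 3,510/34,606 = 10.14%.
After the first change, unemployed and labor force both fall by 610 → E = 31,096, U = 2,900, labor force = 33,996.
After the second change, employed and labor force both rise by 548; unemployed unchanged → E = 31,644, U = 2,900, labor force = 34,544.
New unemployment rate = 2,900 / 34,544 = 8.40%.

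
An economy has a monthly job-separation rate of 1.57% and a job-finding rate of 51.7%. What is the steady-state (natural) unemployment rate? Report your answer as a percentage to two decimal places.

Steady-state unemployment rate ≈ 2.95%.

At steady state the flows balance: s·E = f·U, so U/(E+U) = s/(s+f).
u* = 1.57 / (1.57 + 51.7) = 1.57 / 53.27 = 2.95%.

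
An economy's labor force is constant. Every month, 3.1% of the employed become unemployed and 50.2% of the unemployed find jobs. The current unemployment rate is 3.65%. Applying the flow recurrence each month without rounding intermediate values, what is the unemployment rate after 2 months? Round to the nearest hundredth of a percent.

With a fixed labor force, u_{t+1} = u_t + s·(1−u_t) − f·u_t = u_t·(1−s−f) + s.
Here 1−s−f = 0.467 and s = 0.031.
u_1 = 0.036500 × 0.467 + 0.031 = 0.048046.
u_2 = 0.048046 × 0.467 + 0.031 = 0.053437.

Unemployment rate after two months ≈ 5.34%.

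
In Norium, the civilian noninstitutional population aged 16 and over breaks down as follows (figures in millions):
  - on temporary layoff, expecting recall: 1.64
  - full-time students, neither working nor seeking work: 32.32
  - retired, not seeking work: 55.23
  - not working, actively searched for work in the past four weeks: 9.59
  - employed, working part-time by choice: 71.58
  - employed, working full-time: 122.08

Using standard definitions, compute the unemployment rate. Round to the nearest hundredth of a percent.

Employed = 71.58 + 122.08 = 193.66 million.
Unemployed = 1.64 + 9.59 = 11.23 million (jobless and actively searching, or on temporary layoff).
Labor force = 193.66 + 11.23 = 204.89 million.
Unemployment rate = 11.23 / 204.89 = 5.48%.

Unemployment rate ≈ 5.48%.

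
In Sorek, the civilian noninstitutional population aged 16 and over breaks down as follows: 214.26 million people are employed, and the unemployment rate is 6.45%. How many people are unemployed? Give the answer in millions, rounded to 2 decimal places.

About 14.77 million are unemployed.

Let U be the number unemployed. The labor force is E + U, and U/(E+U) = 0.0645.
So U = 0.0645 × 214.26 / (1 − 0.0645) = 13.8198 / 0.9355 ≈ 14.77 million.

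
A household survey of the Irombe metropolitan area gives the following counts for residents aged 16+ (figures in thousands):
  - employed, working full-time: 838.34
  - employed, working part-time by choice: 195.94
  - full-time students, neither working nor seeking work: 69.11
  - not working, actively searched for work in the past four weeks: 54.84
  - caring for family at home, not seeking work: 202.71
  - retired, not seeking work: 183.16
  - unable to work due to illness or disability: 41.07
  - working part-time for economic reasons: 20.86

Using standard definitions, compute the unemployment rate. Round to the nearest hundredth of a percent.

Unemployment rate ≈ 4.94%.

Employed = 838.34 + 195.94 + 20.86 = 1,055.14 thousand (anyone who worked, including part-time for economic reasons, counts as employed).
Unemployed = 54.84 thousand.
Labor force = 1,055.14 + 54.84 = 1,109.98 thousand.
Unemployment rate = 54.84 / 1,109.98 = 4.94%.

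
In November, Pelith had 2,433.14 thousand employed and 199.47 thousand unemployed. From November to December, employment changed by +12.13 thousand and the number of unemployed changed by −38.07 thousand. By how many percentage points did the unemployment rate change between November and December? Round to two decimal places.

The unemployment rate changed by −1.39 percentage points.

November: labor force = 2,433.14 + 199.47 = 2,632.61; u = 199.47/2,632.61 = 7.58%.
December: labor force = 2,445.27 + 161.40 = 2,606.67; u = 161.40/2,606.67 = 6.19%.
Change = 6.19% − 7.58% = −1.39 pp.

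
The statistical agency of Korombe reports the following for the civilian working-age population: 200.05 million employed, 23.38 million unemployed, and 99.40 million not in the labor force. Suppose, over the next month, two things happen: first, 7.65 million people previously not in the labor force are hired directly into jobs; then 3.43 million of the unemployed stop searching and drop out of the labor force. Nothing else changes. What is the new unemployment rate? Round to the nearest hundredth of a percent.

Initially, labor force = 200.05 + 23.38 = 223.43 million, so u = 23.38/223.43 = 10.46%.
After the first change, employed and labor force both rise by 7.65; unemployed unchanged → E = 207.70, U = 23.38, labor force = 231.08 million.
After the second change, unemployed and labor force both fall by 3.43 → E = 207.70, U = 19.95, labor force = 227.65 million.
New unemployment rate = 19.95 / 227.65 = 8.76%.

New unemployment rate ≈ 8.76%.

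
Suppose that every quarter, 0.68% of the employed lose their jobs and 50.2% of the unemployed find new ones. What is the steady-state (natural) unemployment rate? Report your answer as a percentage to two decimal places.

Steady-state unemployment rate ≈ 1.34%.

At steady state the flows balance: s·E = f·U, so U/(E+U) = s/(s+f).
u* = 0.68 / (0.68 + 50.2) = 0.68 / 50.88 = 1.34%.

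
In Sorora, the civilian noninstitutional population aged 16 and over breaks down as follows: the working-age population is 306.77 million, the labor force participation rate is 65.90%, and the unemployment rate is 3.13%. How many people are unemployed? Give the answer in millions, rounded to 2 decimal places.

About 6.33 million are unemployed.

Labor force = 0.6590 × 306.77 = 202.16 million.
Unemployed = 0.0313 × 202.16 ≈ 6.33 million.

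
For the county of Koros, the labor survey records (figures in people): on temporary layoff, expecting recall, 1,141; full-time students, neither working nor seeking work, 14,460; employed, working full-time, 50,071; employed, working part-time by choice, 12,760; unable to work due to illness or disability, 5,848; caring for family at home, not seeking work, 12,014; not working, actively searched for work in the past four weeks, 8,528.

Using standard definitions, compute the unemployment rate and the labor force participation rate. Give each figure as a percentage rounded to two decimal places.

Employed = 50,071 + 12,760 = 62,831.
Unemployed = 1,141 + 8,528 = 9,669 (jobless and actively searching, or on temporary layoff).
Labor force = 62,831 + 9,669 = 72,500.
Not in labor force = 14,460 + 5,848 + 12,014 = 32,322 (those not working and not actively searching are outside the labor force).
Civilian working-age population = 72,500 + 32,322 = 104,822.
Unemployment rate = 9,669 / 72,500 = 13.34%.
Labor force participation rate = 72,500 / 104,822 = 69.16%.

Unemployment rate ≈ 13.34%; labor force participation rate ≈ 69.16%.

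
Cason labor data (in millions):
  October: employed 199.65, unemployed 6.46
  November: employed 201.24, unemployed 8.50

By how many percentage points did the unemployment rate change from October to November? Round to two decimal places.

October: labor force = 199.65 + 6.46 = 206.11; u = 6.46/206.11 = 3.13%.
November: labor force = 201.24 + 8.50 = 209.74; u = 8.50/209.74 = 4.05%.
Change = 4.05% − 3.13% = +0.92 pp.

The unemployment rate changed by +0.92 percentage points.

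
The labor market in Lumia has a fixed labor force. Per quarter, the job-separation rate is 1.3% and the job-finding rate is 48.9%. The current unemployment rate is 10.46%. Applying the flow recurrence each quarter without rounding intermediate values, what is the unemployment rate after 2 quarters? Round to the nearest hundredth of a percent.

Unemployment rate after two quarters ≈ 4.54%.

With a fixed labor force, u_{t+1} = u_t + s·(1−u_t) − f·u_t = u_t·(1−s−f) + s.
Here 1−s−f = 0.498 and s = 0.013.
u_1 = 0.104600 × 0.498 + 0.013 = 0.065091.
u_2 = 0.065091 × 0.498 + 0.013 = 0.045415.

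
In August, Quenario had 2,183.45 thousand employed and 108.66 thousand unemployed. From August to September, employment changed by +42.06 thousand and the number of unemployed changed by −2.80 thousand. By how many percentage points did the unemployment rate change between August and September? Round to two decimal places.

August: labor force = 2,183.45 + 108.66 = 2,292.11; u = 108.66/2,292.11 = 4.74%.
September: labor force = 2,225.51 + 105.86 = 2,331.37; u = 105.86/2,331.37 = 4.54%.
Change = 4.54% − 4.74% = −0.20 pp.

The unemployment rate changed by −0.20 percentage points.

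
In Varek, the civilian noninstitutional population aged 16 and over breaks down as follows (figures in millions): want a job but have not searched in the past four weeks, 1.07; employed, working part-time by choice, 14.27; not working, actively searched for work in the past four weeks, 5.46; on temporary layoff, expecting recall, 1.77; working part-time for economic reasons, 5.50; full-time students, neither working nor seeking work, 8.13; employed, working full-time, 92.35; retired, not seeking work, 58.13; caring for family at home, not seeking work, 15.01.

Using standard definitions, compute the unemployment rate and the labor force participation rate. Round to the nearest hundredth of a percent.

Unemployment rate ≈ 6.06%; labor force participation rate ≈ 59.17%.

Employed = 14.27 + 5.50 + 92.35 = 112.12 million (anyone who worked, including part-time for economic reasons, counts as employed).
Unemployed = 5.46 + 1.77 = 7.23 million (jobless and actively searching, or on temporary layoff).
Labor force = 112.12 + 7.23 = 119.35 million.
Not in labor force = 1.07 + 8.13 + 58.13 + 15.01 = 82.34 million (those not working and not actively searching are outside the labor force — including those who want a job but have given up searching).
Civilian working-age population = 119.35 + 82.34 = 201.69 million.
Unemployment rate = 7.23 / 119.35 = 6.06%.
Labor force participation rate = 119.35 / 201.69 = 59.17%.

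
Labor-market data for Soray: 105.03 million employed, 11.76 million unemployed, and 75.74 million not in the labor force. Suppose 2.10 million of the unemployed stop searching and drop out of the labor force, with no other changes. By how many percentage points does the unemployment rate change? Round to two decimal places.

Initially, labor force = 105.03 + 11.76 = 116.79 million, so u = 11.76/116.79 = 10.07%.
After the change, unemployed and labor force both fall by 2.10 → E = 105.03, U = 9.66, labor force = 114.69 million.
New unemployment rate = 9.66 / 114.69 = 8.42%.
Change = 8.42% − 10.07% = −1.65 percentage points.

The unemployment rate changes by −1.65 percentage points.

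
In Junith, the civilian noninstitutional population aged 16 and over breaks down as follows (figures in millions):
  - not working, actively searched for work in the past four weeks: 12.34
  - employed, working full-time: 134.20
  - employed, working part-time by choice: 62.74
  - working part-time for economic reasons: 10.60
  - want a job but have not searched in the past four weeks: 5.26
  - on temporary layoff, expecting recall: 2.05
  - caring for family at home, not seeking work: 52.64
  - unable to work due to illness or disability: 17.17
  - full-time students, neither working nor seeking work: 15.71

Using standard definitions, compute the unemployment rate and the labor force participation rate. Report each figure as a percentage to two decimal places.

Employed = 134.20 + 62.74 + 10.60 = 207.54 million (anyone who worked, including part-time for economic reasons, counts as employed).
Unemployed = 12.34 + 2.05 = 14.39 million (jobless and actively searching, or on temporary layoff).
Labor force = 207.54 + 14.39 = 221.93 million.
Not in labor force = 5.26 + 52.64 + 17.17 + 15.71 = 90.78 million (those not working and not actively searching are outside the labor force — including those who want a job but have given up searching).
Civilian working-age population = 221.93 + 90.78 = 312.71 million.
Unemployment rate = 14.39 / 221.93 = 6.48%.
Labor force participation rate = 221.93 / 312.71 = 70.97%.

Unemployment rate ≈ 6.48%; labor force participation rate ≈ 70.97%.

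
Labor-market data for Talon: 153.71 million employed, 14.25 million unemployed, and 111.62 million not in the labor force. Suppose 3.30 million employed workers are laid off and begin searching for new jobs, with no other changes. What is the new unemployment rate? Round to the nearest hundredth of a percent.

New unemployment rate ≈ 10.45%.

Initially, labor force = 153.71 + 14.25 = 167.96 million, so u = 14.25/167.96 = 8.48%.
After the change, employed falls and unemployed rises by 3.30; labor force unchanged → E = 150.41, U = 17.55, labor force = 167.96 million.
New unemployment rate = 17.55 / 167.96 = 10.45%.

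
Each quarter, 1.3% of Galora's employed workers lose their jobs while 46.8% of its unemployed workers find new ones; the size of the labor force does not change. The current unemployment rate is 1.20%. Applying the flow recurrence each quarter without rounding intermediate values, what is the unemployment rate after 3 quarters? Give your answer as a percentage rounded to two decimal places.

Unemployment rate after three quarters ≈ 2.49%.

With a fixed labor force, u_{t+1} = u_t + s·(1−u_t) − f·u_t = u_t·(1−s−f) + s.
Here 1−s−f = 0.519 and s = 0.013.
u_1 = 0.012000 × 0.519 + 0.013 = 0.019228.
u_2 = 0.019228 × 0.519 + 0.013 = 0.022979.
u_3 = 0.022979 × 0.519 + 0.013 = 0.024926.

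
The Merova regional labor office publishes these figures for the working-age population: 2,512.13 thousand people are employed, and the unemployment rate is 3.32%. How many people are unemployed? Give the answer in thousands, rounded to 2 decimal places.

Let U be the number unemployed. The labor force is E + U, and U/(E+U) = 0.0332.
So U = 0.0332 × 2,512.13 / (1 − 0.0332) = 83.4027 / 0.9668 ≈ 86.27 thousand.

About 86.27 thousand are unemployed.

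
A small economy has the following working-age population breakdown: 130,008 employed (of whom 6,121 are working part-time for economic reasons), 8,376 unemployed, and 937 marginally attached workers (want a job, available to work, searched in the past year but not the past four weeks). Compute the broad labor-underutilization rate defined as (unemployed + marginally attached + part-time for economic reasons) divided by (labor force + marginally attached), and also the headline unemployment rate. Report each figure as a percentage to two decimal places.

Labor force = 130,008 + 8,376 = 138,384.
Numerator = 8,376 + 937 + 6,121 = 15,434.
Denominator = 138,384 + 937 = 139,321.
Broad rate = 15,434 / 139,321 = 11.08%.
Headline unemployment rate = 8,376 / 138,384 = 6.05%.

Broad underutilization rate ≈ 11.08%; headline unemployment rate ≈ 6.05%.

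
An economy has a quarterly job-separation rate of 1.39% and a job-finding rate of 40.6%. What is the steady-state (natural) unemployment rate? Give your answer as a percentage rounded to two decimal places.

At steady state the flows balance: s·E = f·U, so U/(E+U) = s/(s+f).
u* = 1.39 / (1.39 + 40.6) = 1.39 / 41.99 = 3.31%.

Steady-state unemployment rate ≈ 3.31%.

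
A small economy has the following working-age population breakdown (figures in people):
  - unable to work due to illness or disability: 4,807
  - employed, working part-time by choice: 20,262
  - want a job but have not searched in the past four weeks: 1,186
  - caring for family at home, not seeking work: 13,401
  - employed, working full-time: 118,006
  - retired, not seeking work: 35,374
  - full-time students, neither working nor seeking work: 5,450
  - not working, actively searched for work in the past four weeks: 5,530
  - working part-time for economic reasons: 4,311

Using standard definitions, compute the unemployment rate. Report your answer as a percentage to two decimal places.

Employed = 20,262 + 118,006 + 4,311 = 142,579 (anyone who worked, including part-time for economic reasons, counts as employed).
Unemployed = 5,530.
Labor force = 142,579 + 5,530 = 148,109.
Unemployment rate = 5,530 / 148,109 = 3.73%.

Unemployment rate ≈ 3.73%.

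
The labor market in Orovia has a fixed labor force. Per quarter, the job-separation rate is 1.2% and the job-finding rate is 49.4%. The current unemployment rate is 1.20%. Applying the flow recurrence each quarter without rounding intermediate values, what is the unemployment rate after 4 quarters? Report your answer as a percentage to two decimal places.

With a fixed labor force, u_{t+1} = u_t + s·(1−u_t) − f·u_t = u_t·(1−s−f) + s.
Here 1−s−f = 0.494 and s = 0.012.
u_1 = 0.012000 × 0.494 + 0.012 = 0.017928.
u_2 = 0.017928 × 0.494 + 0.012 = 0.020856.
u_3 = 0.020856 × 0.494 + 0.012 = 0.022303.
u_4 = 0.022303 × 0.494 + 0.012 = 0.023018.

Unemployment rate after four quarters ≈ 2.30%.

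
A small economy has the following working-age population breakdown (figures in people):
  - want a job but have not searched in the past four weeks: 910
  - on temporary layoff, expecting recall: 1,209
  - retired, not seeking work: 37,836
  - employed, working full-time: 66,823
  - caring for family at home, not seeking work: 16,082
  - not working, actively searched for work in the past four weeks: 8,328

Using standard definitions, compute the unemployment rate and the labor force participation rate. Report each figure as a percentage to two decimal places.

Unemployment rate ≈ 12.49%; labor force participation rate ≈ 58.21%.

Employed = 66,823.
Unemployed = 1,209 + 8,328 = 9,537 (jobless and actively searching, or on temporary layoff).
Labor force = 66,823 + 9,537 = 76,360.
Not in labor force = 910 + 37,836 + 16,082 = 54,828 (those not working and not actively searching are outside the labor force — including those who want a job but have given up searching).
Civilian working-age population = 76,360 + 54,828 = 131,188.
Unemployment rate = 9,537 / 76,360 = 12.49%.
Labor force participation rate = 76,360 / 131,188 = 58.21%.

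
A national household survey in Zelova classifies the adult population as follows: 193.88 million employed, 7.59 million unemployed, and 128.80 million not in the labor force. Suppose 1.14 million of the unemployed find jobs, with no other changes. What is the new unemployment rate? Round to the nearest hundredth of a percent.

New unemployment rate ≈ 3.20%.

Initially, labor force = 193.88 + 7.59 = 201.47 million, so u = 7.59/201.47 = 3.77%.
After the change, unemployed falls and employed rises by 1.14; labor force unchanged → E = 195.02, U = 6.45, labor force = 201.47 million.
New unemployment rate = 6.45 / 201.47 = 3.20%.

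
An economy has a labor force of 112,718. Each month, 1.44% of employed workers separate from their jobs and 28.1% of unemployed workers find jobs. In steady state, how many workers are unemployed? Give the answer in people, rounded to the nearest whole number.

About 5,495 are unemployed in steady state.

Steady-state unemployment rate u* = s/(s+f) = 1.44/(1.44+28.1) = 0.048747.
Unemployed = u* × labor force = 0.048747 × 112,718 ≈ 5,495.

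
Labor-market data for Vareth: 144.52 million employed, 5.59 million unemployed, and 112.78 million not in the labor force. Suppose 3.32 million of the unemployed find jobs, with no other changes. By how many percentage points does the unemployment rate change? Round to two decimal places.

Initially, labor force = 144.52 + 5.59 = 150.11 million, so u = 5.59/150.11 = 3.72%.
After the change, unemployed falls and employed rises by 3.32; labor force unchanged → E = 147.84, U = 2.27, labor force = 150.11 million.
New unemployment rate = 2.27 / 150.11 = 1.51%.
Change = 1.51% − 3.72% = −2.21 percentage points.

The unemployment rate changes by −2.21 percentage points.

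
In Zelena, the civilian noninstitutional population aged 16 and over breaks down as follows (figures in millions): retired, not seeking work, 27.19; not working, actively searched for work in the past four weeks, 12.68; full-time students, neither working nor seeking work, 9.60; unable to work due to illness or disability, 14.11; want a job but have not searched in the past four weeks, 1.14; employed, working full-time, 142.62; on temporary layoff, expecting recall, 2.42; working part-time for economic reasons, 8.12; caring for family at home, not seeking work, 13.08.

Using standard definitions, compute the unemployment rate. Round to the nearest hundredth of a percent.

Employed = 142.62 + 8.12 = 150.74 million (anyone who worked, including part-time for economic reasons, counts as employed).
Unemployed = 12.68 + 2.42 = 15.10 million (jobless and actively searching, or on temporary layoff).
Labor force = 150.74 + 15.10 = 165.84 million.
Unemployment rate = 15.10 / 165.84 = 9.11%.

Unemployment rate ≈ 9.11%.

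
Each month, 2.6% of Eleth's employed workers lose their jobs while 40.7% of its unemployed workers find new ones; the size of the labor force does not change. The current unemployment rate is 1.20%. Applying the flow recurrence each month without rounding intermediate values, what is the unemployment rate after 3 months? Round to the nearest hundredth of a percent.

Unemployment rate after three months ≈ 5.13%.

With a fixed labor force, u_{t+1} = u_t + s·(1−u_t) − f·u_t = u_t·(1−s−f) + s.
Here 1−s−f = 0.567 and s = 0.026.
u_1 = 0.012000 × 0.567 + 0.026 = 0.032804.
u_2 = 0.032804 × 0.567 + 0.026 = 0.044600.
u_3 = 0.044600 × 0.567 + 0.026 = 0.051288.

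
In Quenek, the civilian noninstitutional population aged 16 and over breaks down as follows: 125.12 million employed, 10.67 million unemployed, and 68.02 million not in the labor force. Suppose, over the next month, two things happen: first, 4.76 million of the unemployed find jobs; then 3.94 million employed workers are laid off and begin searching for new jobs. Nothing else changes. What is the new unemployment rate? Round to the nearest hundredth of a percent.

Initially, labor force = 125.12 + 10.67 = 135.79 million, so u = 10.67/135.79 = 7.86%.
After the first change, unemployed falls and employed rises by 4.76; labor force unchanged → E = 129.88, U = 5.91, labor force = 135.79 million.
After the second change, employed falls and unemployed rises by 3.94; labor force unchanged → E = 125.94, U = 9.85, labor force = 135.79 million.
New unemployment rate = 9.85 / 135.79 = 7.25%.

New unemployment rate ≈ 7.25%.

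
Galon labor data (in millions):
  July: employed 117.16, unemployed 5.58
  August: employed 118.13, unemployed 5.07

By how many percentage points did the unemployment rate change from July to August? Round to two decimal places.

The unemployment rate changed by −0.43 percentage points.

July: labor force = 117.16 + 5.58 = 122.74; u = 5.58/122.74 = 4.55%.
August: labor force = 118.13 + 5.07 = 123.20; u = 5.07/123.20 = 4.12%.
Change = 4.12% − 4.55% = −0.43 pp.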